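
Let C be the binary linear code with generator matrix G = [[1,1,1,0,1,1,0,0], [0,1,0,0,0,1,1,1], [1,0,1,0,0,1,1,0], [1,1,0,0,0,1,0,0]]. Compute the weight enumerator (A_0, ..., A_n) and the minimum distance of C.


Weight distribution: A_0 = 1, A_2 = 1, A_3 = 6, A_4 = 5, A_5 = 2, A_6 = 1. Minimum distance d = 2.

Enumerate all 2^4 = 16 messages m ∈ F_2^4.
For each, compute codeword c = mG in F_2^8, then tally its weight.
  m = 0000 → c = 00000000, weight = 0.
  m = 1000 → c = 11101100, weight = 5.
  m = 0100 → c = 01000111, weight = 4.
  m = 1100 → c = 10101011, weight = 5.
  m = 0010 → c = 10100110, weight = 4.
  m = 1010 → c = 01001010, weight = 3.
  m = 0110 → c = 11100001, weight = 4.
  m = 1110 → c = 00001101, weight = 3.
  m = 0001 → c = 11000100, weight = 3.
  m = 1001 → c = 00101000, weight = 2.
  m = 0101 → c = 10000011, weight = 3.
  m = 1101 → c = 01101111, weight = 6.
  m = 0011 → c = 01100010, weight = 3.
  m = 1011 → c = 10001110, weight = 4.
  m = 0111 → c = 00100101, weight = 3.
  m = 1111 → c = 11001001, weight = 4.
Tally weights:
  weight 0: 1 codewords.
  weight 2: 1 codewords.
  weight 3: 6 codewords.
  weight 4: 5 codewords.
  weight 5: 2 codewords.
  weight 6: 1 codewords.
Minimum distance d = smallest w > 0 with A_w > 0 = 2.
Sanity: Σ A_w = 16 = 2^4 = 16 ✓.


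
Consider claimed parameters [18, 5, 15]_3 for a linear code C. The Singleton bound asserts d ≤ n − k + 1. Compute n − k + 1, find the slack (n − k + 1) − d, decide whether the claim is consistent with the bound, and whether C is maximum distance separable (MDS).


Singleton RHS = n − k + 1 = 14, slack = -1, bound violated (no such code; not MDS).

Singleton bound: d ≤ n − k + 1.
Here n = 18, k = 5, so n − k + 1 = 14.
Given d = 15, check d ≤ 14: NO.
Slack = (n − k + 1) − d = -1.
The slack is negative: d = 15 exceeds n − k + 1 = 14 by 1, so the Singleton bound is violated and no linear [18, 5, 15]_3 code can exist. In particular it is not MDS (MDS requires d = n − k + 1 exactly).
Description: the claimed parameters are [18, 5, 15]_3; such a code would be impossible (violates the Singleton bound).


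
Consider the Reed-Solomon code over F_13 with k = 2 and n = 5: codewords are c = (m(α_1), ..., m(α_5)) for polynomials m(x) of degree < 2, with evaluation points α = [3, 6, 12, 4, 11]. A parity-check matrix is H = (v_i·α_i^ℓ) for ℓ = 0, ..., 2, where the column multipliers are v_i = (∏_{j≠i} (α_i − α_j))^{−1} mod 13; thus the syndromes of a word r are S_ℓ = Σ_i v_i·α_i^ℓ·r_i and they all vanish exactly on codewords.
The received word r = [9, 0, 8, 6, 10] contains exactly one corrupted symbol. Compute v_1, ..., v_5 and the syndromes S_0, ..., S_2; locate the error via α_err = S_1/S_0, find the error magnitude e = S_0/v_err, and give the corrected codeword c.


S = (2, 9, 8), error at position 5, error magnitude e = 12, c = [9, 0, 8, 6, 11].

Step 1: column multipliers v_i = (∏_{j≠i}(α_i − α_j))^{−1} mod 13.
  i = 1 (α = 3): (3−6)(3−12)(3−4)(3−11) = (−3)·(−9)·(−1)·(−8) = 216 ≡ 8, so v_1 = 8^{−1} = 5 (mod 13).
  i = 2 (α = 6): (6−3)(6−12)(6−4)(6−11) = 3·(−6)·2·(−5) = 180 ≡ 11, so v_2 = 11^{−1} = 6 (mod 13).
  i = 3 (α = 12): (12−3)(12−6)(12−4)(12−11) = 9·6·8·1 = 432 ≡ 3, so v_3 = 3^{−1} = 9 (mod 13).
  i = 4 (α = 4): (4−3)(4−6)(4−12)(4−11) = 1·(−2)·(−8)·(−7) = −112 ≡ 5, so v_4 = 5^{−1} = 8 (mod 13).
  i = 5 (α = 11): (11−3)(11−6)(11−12)(11−4) = 8·5·(−1)·7 = −280 ≡ 6, so v_5 = 6^{−1} = 11 (mod 13).
  v = [5, 6, 9, 8, 11].
Step 2: syndromes of r = [9, 0, 8, 6, 10] (all sums mod 13).
  S_0 = Σ v_i r_i = 5·9 + 6·0 + 9·8 + 8·6 + 11·10 = 275 ≡ 2.
  S_1 = Σ v_i α_i r_i = 5·3·9 + 6·6·0 + 9·12·8 + 8·4·6 + 11·11·10 = 2401 ≡ 9.
  α_i^2 mod 13 = [9, 10, 1, 3, 4].
  S_2 = Σ v_i α_i^2 r_i = 5·9·9 + 6·10·0 + 9·1·8 + 8·3·6 + 11·4·10 = 1061 ≡ 8.
  S = (2, 9, 8) ≠ 0, so r is not a codeword (an error is present).
Step 3: locate the error. For a single error e at position i, S_ℓ = v_i·e·α_i^ℓ, so α_err = S_1/S_0.
  S_0^{−1} = 2^{−1} = 7 (mod 13), so α_err = 9·7 = 63 ≡ 11 = α_5. Error position i = 5.
  Consistency check: S_2/S_1 = 8·3 = 24 ≡ 11 = α_err ✓ (single-error assumption holds).
Step 4: error magnitude e = S_0/v_5 = S_0·∏_{j≠5}(α_5 − α_j) = 2·6 = 12 ≡ 12 (mod 13).
Step 5: correct position 5: c_5 = r_5 − e = 10 − 12 ≡ 11 (mod 13). Hence c = [9, 0, 8, 6, 11].
  Check: interpolating c through the α_i gives m(x) = 5 + 10·x (degree < 2) with m(α_i) = c_i for every i, so c is indeed a codeword.


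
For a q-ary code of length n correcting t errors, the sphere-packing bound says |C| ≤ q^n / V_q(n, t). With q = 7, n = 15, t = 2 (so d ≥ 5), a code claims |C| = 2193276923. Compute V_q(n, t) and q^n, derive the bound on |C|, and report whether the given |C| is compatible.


V_q(n, t) = 3871, q^n = 4747561509943, Hamming bound = 1226443169, |C| = 2193276923 > bound (violated).

Step 1: Compute V_q(n, t) = Σ_{j=0}^2 C(n, j) (q−1)^j.
  j = 0: C(15,0)·(6)^0 = 1·1 = 1.
  j = 1: C(15,1)·(6)^1 = 15·6 = 90.
  j = 2: C(15,2)·(6)^2 = 105·36 = 3780.
  V_q(n, t) = 1 + 90 + 3780 = 3871.
Step 2: q^n = 7^15 = 4747561509943.
Step 3: Hamming bound ⌊q^n / V_q(n,t)⌋ = ⌊4747561509943/3871⌋ = 1226443169.
Step 4: Compare |C| = 2193276923 to 1226443169: violated.
The claimed |C| lies above the Hamming bound, so no 7-ary code of length 15 with d ≥ 5 can have 2193276923 codewords.


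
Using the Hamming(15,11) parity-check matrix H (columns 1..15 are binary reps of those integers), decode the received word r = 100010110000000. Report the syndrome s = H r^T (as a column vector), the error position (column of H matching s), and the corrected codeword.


s = (1, 0, 1, 1)^T, error position = 11, corrected codeword c = 100010110010000

Compute s = H r^T mod 2 one row at a time:
  s_1 = 1 + 0 + 0 + 0 + 0 + 0 + 0 + 0 = 1 ≡ 1 (mod 2).
  s_2 = 0 + 1 + 0 + 1 + 0 + 0 + 0 + 0 = 2 ≡ 0 (mod 2).
  s_3 = 0 + 0 + 0 + 1 + 0 + 0 + 0 + 0 = 1 ≡ 1 (mod 2).
  s_4 = 1 + 0 + 1 + 1 + 0 + 0 + 0 + 0 = 3 ≡ 1 (mod 2).
s = (1, 0, 1, 1)^T — this equals column 11 of H (binary 1011), so error is at position 11.
Correct: flip bit 11 of r = 100010110000000 to get c = 100010110010000.


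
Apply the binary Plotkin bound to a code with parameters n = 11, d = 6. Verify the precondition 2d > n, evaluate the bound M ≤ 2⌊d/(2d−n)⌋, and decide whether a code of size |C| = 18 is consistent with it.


Plotkin bound M ≤ 12; given |C| = 18 > bound (violated).

Check applicability: 2d = 12, n = 11.
2d − n = 1 > 0, so Plotkin applies.
Compute d/(2d−n) = 6/1 ≈ 6.0000.
⌊d/(2d−n)⌋ = 6.
Plotkin bound: M ≤ 2·6 = 12.
Given |C| = 18, check: VIOLATED.
This |C| is above the Plotkin bound, so no binary code with n = 11, d = 6 and 18 codewords exists.


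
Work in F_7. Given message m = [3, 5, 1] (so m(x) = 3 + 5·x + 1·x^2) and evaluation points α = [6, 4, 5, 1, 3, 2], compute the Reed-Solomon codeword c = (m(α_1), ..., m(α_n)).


c = [6, 4, 4, 2, 6, 3]

Message polynomial: m(x) = 3 + 5·x + 1·x^2 (mod 7).
For each evaluation point α_i, compute m(α_i) mod 7:
  α_1 = 6: Horner steps 1 → 4 → 6, so m(6) = 6.
  α_2 = 4: Horner steps 1 → 2 → 4, so m(4) = 4.
  α_3 = 5: Horner steps 1 → 3 → 4, so m(5) = 4.
  α_4 = 1: Horner steps 1 → 6 → 2, so m(1) = 2.
  α_5 = 3: Horner steps 1 → 1 → 6, so m(3) = 6.
  α_6 = 2: Horner steps 1 → 0 → 3, so m(2) = 3.
Codeword c = [6, 4, 4, 2, 6, 3] ∈ F_7^6.


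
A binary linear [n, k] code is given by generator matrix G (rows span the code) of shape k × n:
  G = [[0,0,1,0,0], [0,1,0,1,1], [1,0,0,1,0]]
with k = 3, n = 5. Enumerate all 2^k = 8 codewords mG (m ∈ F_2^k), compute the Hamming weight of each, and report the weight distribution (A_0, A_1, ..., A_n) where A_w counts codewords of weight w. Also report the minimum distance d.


Weight distribution: A_0 = 1, A_1 = 1, A_2 = 1, A_3 = 3, A_4 = 2. Minimum distance d = 1.

Enumerate all 2^3 = 8 messages m ∈ F_2^3.
For each, compute codeword c = mG in F_2^5, then tally its weight.
  m = 000 → c = 00000, weight = 0.
  m = 100 → c = 00100, weight = 1.
  m = 010 → c = 01011, weight = 3.
  m = 110 → c = 01111, weight = 4.
  m = 001 → c = 10010, weight = 2.
  m = 101 → c = 10110, weight = 3.
  m = 011 → c = 11001, weight = 3.
  m = 111 → c = 11101, weight = 4.
Tally weights:
  weight 0: 1 codewords.
  weight 1: 1 codewords.
  weight 2: 1 codewords.
  weight 3: 3 codewords.
  weight 4: 2 codewords.
Minimum distance d = smallest w > 0 with A_w > 0 = 1.
Sanity: Σ A_w = 8 = 2^3 = 8 ✓.


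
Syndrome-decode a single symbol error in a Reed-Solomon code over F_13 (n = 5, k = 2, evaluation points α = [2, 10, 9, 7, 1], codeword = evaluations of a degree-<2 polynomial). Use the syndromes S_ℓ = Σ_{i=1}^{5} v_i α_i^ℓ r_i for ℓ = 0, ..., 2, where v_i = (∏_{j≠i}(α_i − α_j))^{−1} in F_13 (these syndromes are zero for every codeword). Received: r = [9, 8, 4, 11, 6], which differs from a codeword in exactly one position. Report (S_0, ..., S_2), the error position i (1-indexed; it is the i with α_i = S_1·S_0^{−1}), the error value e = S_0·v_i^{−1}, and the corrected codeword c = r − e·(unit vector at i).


S = (5, 11, 6), error at position 2, error magnitude e = 1, c = [9, 7, 4, 11, 6].

Step 1: column multipliers v_i = (∏_{j≠i}(α_i − α_j))^{−1} mod 13.
  i = 1 (α = 2): (2−10)(2−9)(2−7)(2−1) = (−8)·(−7)·(−5)·1 = −280 ≡ 6, so v_1 = 6^{−1} = 11 (mod 13).
  i = 2 (α = 10): (10−2)(10−9)(10−7)(10−1) = 8·1·3·9 = 216 ≡ 8, so v_2 = 8^{−1} = 5 (mod 13).
  i = 3 (α = 9): (9−2)(9−10)(9−7)(9−1) = 7·(−1)·2·8 = −112 ≡ 5, so v_3 = 5^{−1} = 8 (mod 13).
  i = 4 (α = 7): (7−2)(7−10)(7−9)(7−1) = 5·(−3)·(−2)·6 = 180 ≡ 11, so v_4 = 11^{−1} = 6 (mod 13).
  i = 5 (α = 1): (1−2)(1−10)(1−9)(1−7) = (−1)·(−9)·(−8)·(−6) = 432 ≡ 3, so v_5 = 3^{−1} = 9 (mod 13).
  v = [11, 5, 8, 6, 9].
Step 2: syndromes of r = [9, 8, 4, 11, 6] (all sums mod 13).
  S_0 = Σ v_i r_i = 11·9 + 5·8 + 8·4 + 6·11 + 9·6 = 291 ≡ 5.
  S_1 = Σ v_i α_i r_i = 11·2·9 + 5·10·8 + 8·9·4 + 6·7·11 + 9·1·6 = 1402 ≡ 11.
  α_i^2 mod 13 = [4, 9, 3, 10, 1].
  S_2 = Σ v_i α_i^2 r_i = 11·4·9 + 5·9·8 + 8·3·4 + 6·10·11 + 9·1·6 = 1566 ≡ 6.
  S = (5, 11, 6) ≠ 0, so r is not a codeword (an error is present).
Step 3: locate the error. For a single error e at position i, S_ℓ = v_i·e·α_i^ℓ, so α_err = S_1/S_0.
  S_0^{−1} = 5^{−1} = 8 (mod 13), so α_err = 11·8 = 88 ≡ 10 = α_2. Error position i = 2.
  Consistency check: S_2/S_1 = 6·6 = 36 ≡ 10 = α_err ✓ (single-error assumption holds).
Step 4: error magnitude e = S_0/v_2 = S_0·∏_{j≠2}(α_2 − α_j) = 5·8 = 40 ≡ 1 (mod 13).
Step 5: correct position 2: c_2 = r_2 − e = 8 − 1 ≡ 7 (mod 13). Hence c = [9, 7, 4, 11, 6].
  Check: interpolating c through the α_i gives m(x) = 3 + 3·x (degree < 2) with m(α_i) = c_i for every i, so c is indeed a codeword.


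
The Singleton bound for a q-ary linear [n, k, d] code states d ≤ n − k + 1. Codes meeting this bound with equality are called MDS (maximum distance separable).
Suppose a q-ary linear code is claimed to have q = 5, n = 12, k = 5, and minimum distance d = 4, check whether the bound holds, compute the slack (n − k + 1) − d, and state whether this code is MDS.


Singleton RHS = n − k + 1 = 8, slack = 4, bound satisfied, not MDS.

Singleton bound: d ≤ n − k + 1.
Here n = 12, k = 5, so n − k + 1 = 8.
Given d = 4, check d ≤ 8: YES.
Slack = (n − k + 1) − d = 4.
The code is NOT MDS (slack = 4 > 0).
Description: the claimed parameters are [12, 5, 4]_5; such a code would be non-MDS.


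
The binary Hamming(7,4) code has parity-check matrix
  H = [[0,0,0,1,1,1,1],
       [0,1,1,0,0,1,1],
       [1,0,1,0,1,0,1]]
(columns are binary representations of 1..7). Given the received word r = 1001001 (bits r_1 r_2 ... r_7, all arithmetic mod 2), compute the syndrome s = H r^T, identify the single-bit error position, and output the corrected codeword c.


s = (0, 1, 0)^T, error position = 2, corrected codeword c = 1101001

Compute s = H r^T mod 2 one row at a time:
  s_1 = 1 + 0 + 0 + 1 = 2 ≡ 0 (mod 2).
  s_2 = 0 + 0 + 0 + 1 = 1 ≡ 1 (mod 2).
  s_3 = 1 + 0 + 0 + 1 = 2 ≡ 0 (mod 2).
s = (0, 1, 0)^T — this equals column 2 of H (binary 010), so error is at position 2.
Correct: flip bit 2 of r = 1001001 to get c = 1101001.


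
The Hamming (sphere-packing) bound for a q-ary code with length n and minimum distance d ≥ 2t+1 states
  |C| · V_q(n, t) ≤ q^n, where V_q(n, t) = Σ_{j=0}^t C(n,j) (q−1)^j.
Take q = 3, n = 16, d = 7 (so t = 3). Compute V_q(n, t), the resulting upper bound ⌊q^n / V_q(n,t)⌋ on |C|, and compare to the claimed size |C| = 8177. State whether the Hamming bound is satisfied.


V_q(n, t) = 4993, q^n = 43046721, Hamming bound = 8621, |C| = 8177 ≤ bound (satisfied).

Step 1: Compute V_q(n, t) = Σ_{j=0}^3 C(n, j) (q−1)^j.
  j = 0: C(16,0)·(2)^0 = 1·1 = 1.
  j = 1: C(16,1)·(2)^1 = 16·2 = 32.
  j = 2: C(16,2)·(2)^2 = 120·4 = 480.
  j = 3: C(16,3)·(2)^3 = 560·8 = 4480.
  V_q(n, t) = 1 + 32 + 480 + 4480 = 4993.
Step 2: q^n = 3^16 = 43046721.
Step 3: Hamming bound ⌊q^n / V_q(n,t)⌋ = ⌊43046721/4993⌋ = 8621.
Step 4: Compare |C| = 8177 to 8621: satisfied.
The claimed |C| lies below the Hamming bound.


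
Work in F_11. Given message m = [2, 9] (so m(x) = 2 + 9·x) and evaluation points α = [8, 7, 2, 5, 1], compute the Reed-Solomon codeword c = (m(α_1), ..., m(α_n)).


c = [8, 10, 9, 3, 0]

Message polynomial: m(x) = 2 + 9·x (mod 11).
For each evaluation point α_i, compute m(α_i) mod 11:
  α_1 = 8: Horner steps 9 → 8, so m(8) = 8.
  α_2 = 7: Horner steps 9 → 10, so m(7) = 10.
  α_3 = 2: Horner steps 9 → 9, so m(2) = 9.
  α_4 = 5: Horner steps 9 → 3, so m(5) = 3.
  α_5 = 1: Horner steps 9 → 0, so m(1) = 0.
Codeword c = [8, 10, 9, 3, 0] ∈ F_11^5.


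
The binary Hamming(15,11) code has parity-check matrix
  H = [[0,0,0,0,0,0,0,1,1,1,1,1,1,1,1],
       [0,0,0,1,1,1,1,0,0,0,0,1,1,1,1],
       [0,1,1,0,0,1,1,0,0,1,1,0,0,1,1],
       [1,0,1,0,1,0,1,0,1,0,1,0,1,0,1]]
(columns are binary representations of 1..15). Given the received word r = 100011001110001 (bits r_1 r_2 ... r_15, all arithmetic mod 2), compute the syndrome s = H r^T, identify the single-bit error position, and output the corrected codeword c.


s = (0, 1, 0, 1)^T, error position = 5, corrected codeword c = 100001001110001

Compute s = H r^T mod 2 one row at a time:
  s_1 = 0 + 1 + 1 + 1 + 0 + 0 + 0 + 1 = 4 ≡ 0 (mod 2).
  s_2 = 0 + 1 + 1 + 0 + 0 + 0 + 0 + 1 = 3 ≡ 1 (mod 2).
  s_3 = 0 + 0 + 1 + 0 + 1 + 1 + 0 + 1 = 4 ≡ 0 (mod 2).
  s_4 = 1 + 0 + 1 + 0 + 1 + 1 + 0 + 1 = 5 ≡ 1 (mod 2).
s = (0, 1, 0, 1)^T — this equals column 5 of H (binary 0101), so error is at position 5.
Correct: flip bit 5 of r = 100011001110001 to get c = 100001001110001.


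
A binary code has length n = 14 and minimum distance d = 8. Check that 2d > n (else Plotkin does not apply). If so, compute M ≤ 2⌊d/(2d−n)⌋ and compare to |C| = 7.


Plotkin bound M ≤ 8; given |C| = 7 ≤ bound (satisfied).

Check applicability: 2d = 16, n = 14.
2d − n = 2 > 0, so Plotkin applies.
Compute d/(2d−n) = 8/2 ≈ 4.0000.
⌊d/(2d−n)⌋ = 4.
Plotkin bound: M ≤ 2·4 = 8.
Given |C| = 7, check: satisfied.
This |C| is below the Plotkin bound.


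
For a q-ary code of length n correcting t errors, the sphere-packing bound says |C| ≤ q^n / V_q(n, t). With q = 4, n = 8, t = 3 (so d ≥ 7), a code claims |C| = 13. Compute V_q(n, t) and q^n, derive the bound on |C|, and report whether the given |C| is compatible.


V_q(n, t) = 1789, q^n = 65536, Hamming bound = 36, |C| = 13 ≤ bound (satisfied).

Step 1: Compute V_q(n, t) = Σ_{j=0}^3 C(n, j) (q−1)^j.
  j = 0: C(8,0)·(3)^0 = 1·1 = 1.
  j = 1: C(8,1)·(3)^1 = 8·3 = 24.
  j = 2: C(8,2)·(3)^2 = 28·9 = 252.
  j = 3: C(8,3)·(3)^3 = 56·27 = 1512.
  V_q(n, t) = 1 + 24 + 252 + 1512 = 1789.
Step 2: q^n = 4^8 = 65536.
Step 3: Hamming bound ⌊q^n / V_q(n,t)⌋ = ⌊65536/1789⌋ = 36.
Step 4: Compare |C| = 13 to 36: satisfied.
The claimed |C| lies below the Hamming bound.


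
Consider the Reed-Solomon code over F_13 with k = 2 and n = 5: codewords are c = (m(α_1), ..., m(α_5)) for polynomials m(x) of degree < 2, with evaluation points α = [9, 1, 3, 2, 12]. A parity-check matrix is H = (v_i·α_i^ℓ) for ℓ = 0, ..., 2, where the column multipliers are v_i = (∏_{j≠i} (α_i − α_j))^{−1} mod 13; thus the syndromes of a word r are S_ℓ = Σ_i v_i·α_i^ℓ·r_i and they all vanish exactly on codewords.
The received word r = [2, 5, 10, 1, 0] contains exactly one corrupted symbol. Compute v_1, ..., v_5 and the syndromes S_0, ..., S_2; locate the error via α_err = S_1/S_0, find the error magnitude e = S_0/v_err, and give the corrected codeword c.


S = (7, 11, 8), error at position 1, error magnitude e = 3, c = [12, 5, 10, 1, 0].

Step 1: column multipliers v_i = (∏_{j≠i}(α_i − α_j))^{−1} mod 13.
  i = 1 (α = 9): (9−1)(9−3)(9−2)(9−12) = 8·6·7·(−3) = −1008 ≡ 6, so v_1 = 6^{−1} = 11 (mod 13).
  i = 2 (α = 1): (1−9)(1−3)(1−2)(1−12) = (−8)·(−2)·(−1)·(−11) = 176 ≡ 7, so v_2 = 7^{−1} = 2 (mod 13).
  i = 3 (α = 3): (3−9)(3−1)(3−2)(3−12) = (−6)·2·1·(−9) = 108 ≡ 4, so v_3 = 4^{−1} = 10 (mod 13).
  i = 4 (α = 2): (2−9)(2−1)(2−3)(2−12) = (−7)·1·(−1)·(−10) = −70 ≡ 8, so v_4 = 8^{−1} = 5 (mod 13).
  i = 5 (α = 12): (12−9)(12−1)(12−3)(12−2) = 3·11·9·10 = 2970 ≡ 6, so v_5 = 6^{−1} = 11 (mod 13).
  v = [11, 2, 10, 5, 11].
Step 2: syndromes of r = [2, 5, 10, 1, 0] (all sums mod 13).
  S_0 = Σ v_i r_i = 11·2 + 2·5 + 10·10 + 5·1 + 11·0 = 137 ≡ 7.
  S_1 = Σ v_i α_i r_i = 11·9·2 + 2·1·5 + 10·3·10 + 5·2·1 + 11·12·0 = 518 ≡ 11.
  α_i^2 mod 13 = [3, 1, 9, 4, 1].
  S_2 = Σ v_i α_i^2 r_i = 11·3·2 + 2·1·5 + 10·9·10 + 5·4·1 + 11·1·0 = 996 ≡ 8.
  S = (7, 11, 8) ≠ 0, so r is not a codeword (an error is present).
Step 3: locate the error. For a single error e at position i, S_ℓ = v_i·e·α_i^ℓ, so α_err = S_1/S_0.
  S_0^{−1} = 7^{−1} = 2 (mod 13), so α_err = 11·2 = 22 ≡ 9 = α_1. Error position i = 1.
  Consistency check: S_2/S_1 = 8·6 = 48 ≡ 9 = α_err ✓ (single-error assumption holds).
Step 4: error magnitude e = S_0/v_1 = S_0·∏_{j≠1}(α_1 − α_j) = 7·6 = 42 ≡ 3 (mod 13).
Step 5: correct position 1: c_1 = r_1 − e = 2 − 3 ≡ 12 (mod 13). Hence c = [12, 5, 10, 1, 0].
  Check: interpolating c through the α_i gives m(x) = 9 + 9·x (degree < 2) with m(α_i) = c_i for every i, so c is indeed a codeword.


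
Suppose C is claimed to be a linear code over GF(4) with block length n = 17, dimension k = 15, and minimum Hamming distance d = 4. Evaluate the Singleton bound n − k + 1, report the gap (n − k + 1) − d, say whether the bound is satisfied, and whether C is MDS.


Singleton RHS = n − k + 1 = 3, slack = -1, bound violated (no such code; not MDS).

Singleton bound: d ≤ n − k + 1.
Here n = 17, k = 15, so n − k + 1 = 3.
Given d = 4, check d ≤ 3: NO.
Slack = (n − k + 1) − d = -1.
The slack is negative: d = 4 exceeds n − k + 1 = 3 by 1, so the Singleton bound is violated and no linear [17, 15, 4]_4 code can exist. In particular it is not MDS (MDS requires d = n − k + 1 exactly).
Description: the claimed parameters are [17, 15, 4]_4; such a code would be impossible (violates the Singleton bound).


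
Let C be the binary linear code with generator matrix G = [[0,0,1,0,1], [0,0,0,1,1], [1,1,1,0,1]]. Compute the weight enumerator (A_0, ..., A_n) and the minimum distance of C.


Weight distribution: A_0 = 1, A_2 = 4, A_4 = 3. Minimum distance d = 2.

Enumerate all 2^3 = 8 messages m ∈ F_2^3.
For each, compute codeword c = mG in F_2^5, then tally its weight.
  m = 000 → c = 00000, weight = 0.
  m = 100 → c = 00101, weight = 2.
  m = 010 → c = 00011, weight = 2.
  m = 110 → c = 00110, weight = 2.
  m = 001 → c = 11101, weight = 4.
  m = 101 → c = 11000, weight = 2.
  m = 011 → c = 11110, weight = 4.
  m = 111 → c = 11011, weight = 4.
Tally weights:
  weight 0: 1 codewords.
  weight 2: 4 codewords.
  weight 4: 3 codewords.
Minimum distance d = smallest w > 0 with A_w > 0 = 2.
Sanity: Σ A_w = 8 = 2^3 = 8 ✓.


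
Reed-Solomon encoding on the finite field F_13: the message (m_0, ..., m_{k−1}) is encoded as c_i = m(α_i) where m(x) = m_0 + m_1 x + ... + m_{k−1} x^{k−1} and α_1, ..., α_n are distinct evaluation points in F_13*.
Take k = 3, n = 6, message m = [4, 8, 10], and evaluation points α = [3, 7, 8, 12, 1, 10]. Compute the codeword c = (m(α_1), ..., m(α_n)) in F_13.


c = [1, 4, 6, 6, 9, 5]

Message polynomial: m(x) = 4 + 8·x + 10·x^2 (mod 13).
For each evaluation point α_i, compute m(α_i) mod 13:
  α_1 = 3: Horner steps 10 → 12 → 1, so m(3) = 1.
  α_2 = 7: Horner steps 10 → 0 → 4, so m(7) = 4.
  α_3 = 8: Horner steps 10 → 10 → 6, so m(8) = 6.
  α_4 = 12: Horner steps 10 → 11 → 6, so m(12) = 6.
  α_5 = 1: Horner steps 10 → 5 → 9, so m(1) = 9.
  α_6 = 10: Horner steps 10 → 4 → 5, so m(10) = 5.
Codeword c = [1, 4, 6, 6, 9, 5] ∈ F_13^6.


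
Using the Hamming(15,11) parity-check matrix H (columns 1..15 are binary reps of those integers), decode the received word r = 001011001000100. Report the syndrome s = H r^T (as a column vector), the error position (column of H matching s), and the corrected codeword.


s = (0, 1, 0, 0)^T, error position = 4, corrected codeword c = 001111001000100

Compute s = H r^T mod 2 one row at a time:
  s_1 = 0 + 1 + 0 + 0 + 0 + 1 + 0 + 0 = 2 ≡ 0 (mod 2).
  s_2 = 0 + 1 + 1 + 0 + 0 + 1 + 0 + 0 = 3 ≡ 1 (mod 2).
  s_3 = 0 + 1 + 1 + 0 + 0 + 0 + 0 + 0 = 2 ≡ 0 (mod 2).
  s_4 = 0 + 1 + 1 + 0 + 1 + 0 + 1 + 0 = 4 ≡ 0 (mod 2).
s = (0, 1, 0, 0)^T — this equals column 4 of H (binary 0100), so error is at position 4.
Correct: flip bit 4 of r = 001011001000100 to get c = 001111001000100.


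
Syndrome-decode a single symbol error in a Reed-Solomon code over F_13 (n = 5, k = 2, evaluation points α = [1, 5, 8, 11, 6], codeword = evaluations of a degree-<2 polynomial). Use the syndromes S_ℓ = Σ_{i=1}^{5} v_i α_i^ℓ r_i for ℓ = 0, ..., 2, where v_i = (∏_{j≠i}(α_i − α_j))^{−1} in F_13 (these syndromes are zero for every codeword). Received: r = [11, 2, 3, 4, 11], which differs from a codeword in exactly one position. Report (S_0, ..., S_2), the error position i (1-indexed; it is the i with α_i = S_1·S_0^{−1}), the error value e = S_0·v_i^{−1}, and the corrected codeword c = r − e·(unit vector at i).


S = (5, 5, 5), error at position 1, error magnitude e = 6, c = [5, 2, 3, 4, 11].

Step 1: column multipliers v_i = (∏_{j≠i}(α_i − α_j))^{−1} mod 13.
  i = 1 (α = 1): (1−5)(1−8)(1−11)(1−6) = (−4)·(−7)·(−10)·(−5) = 1400 ≡ 9, so v_1 = 9^{−1} = 3 (mod 13).
  i = 2 (α = 5): (5−1)(5−8)(5−11)(5−6) = 4·(−3)·(−6)·(−1) = −72 ≡ 6, so v_2 = 6^{−1} = 11 (mod 13).
  i = 3 (α = 8): (8−1)(8−5)(8−11)(8−6) = 7·3·(−3)·2 = −126 ≡ 4, so v_3 = 4^{−1} = 10 (mod 13).
  i = 4 (α = 11): (11−1)(11−5)(11−8)(11−6) = 10·6·3·5 = 900 ≡ 3, so v_4 = 3^{−1} = 9 (mod 13).
  i = 5 (α = 6): (6−1)(6−5)(6−8)(6−11) = 5·1·(−2)·(−5) = 50 ≡ 11, so v_5 = 11^{−1} = 6 (mod 13).
  v = [3, 11, 10, 9, 6].
Step 2: syndromes of r = [11, 2, 3, 4, 11] (all sums mod 13).
  S_0 = Σ v_i r_i = 3·11 + 11·2 + 10·3 + 9·4 + 6·11 = 187 ≡ 5.
  S_1 = Σ v_i α_i r_i = 3·1·11 + 11·5·2 + 10·8·3 + 9·11·4 + 6·6·11 = 1175 ≡ 5.
  α_i^2 mod 13 = [1, 12, 12, 4, 10].
  S_2 = Σ v_i α_i^2 r_i = 3·1·11 + 11·12·2 + 10·12·3 + 9·4·4 + 6·10·11 = 1461 ≡ 5.
  S = (5, 5, 5) ≠ 0, so r is not a codeword (an error is present).
Step 3: locate the error. For a single error e at position i, S_ℓ = v_i·e·α_i^ℓ, so α_err = S_1/S_0.
  S_0^{−1} = 5^{−1} = 8 (mod 13), so α_err = 5·8 = 40 ≡ 1 = α_1. Error position i = 1.
  Consistency check: S_2/S_1 = 5·8 = 40 ≡ 1 = α_err ✓ (single-error assumption holds).
Step 4: error magnitude e = S_0/v_1 = S_0·∏_{j≠1}(α_1 − α_j) = 5·9 = 45 ≡ 6 (mod 13).
Step 5: correct position 1: c_1 = r_1 − e = 11 − 6 ≡ 5 (mod 13). Hence c = [5, 2, 3, 4, 11].
  Check: interpolating c through the α_i gives m(x) = 9 + 9·x (degree < 2) with m(α_i) = c_i for every i, so c is indeed a codeword.


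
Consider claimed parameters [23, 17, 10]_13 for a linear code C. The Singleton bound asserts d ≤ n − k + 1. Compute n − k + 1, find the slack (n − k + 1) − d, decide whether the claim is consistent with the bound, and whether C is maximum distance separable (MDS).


Singleton RHS = n − k + 1 = 7, slack = -3, bound violated (no such code; not MDS).

Singleton bound: d ≤ n − k + 1.
Here n = 23, k = 17, so n − k + 1 = 7.
Given d = 10, check d ≤ 7: NO.
Slack = (n − k + 1) − d = -3.
The slack is negative: d = 10 exceeds n − k + 1 = 7 by 3, so the Singleton bound is violated and no linear [23, 17, 10]_13 code can exist. In particular it is not MDS (MDS requires d = n − k + 1 exactly).
Description: the claimed parameters are [23, 17, 10]_13; such a code would be impossible (violates the Singleton bound).


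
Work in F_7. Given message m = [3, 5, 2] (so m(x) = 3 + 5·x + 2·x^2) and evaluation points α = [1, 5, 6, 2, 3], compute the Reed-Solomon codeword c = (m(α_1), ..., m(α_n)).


c = [3, 1, 0, 0, 1]

Message polynomial: m(x) = 3 + 5·x + 2·x^2 (mod 7).
For each evaluation point α_i, compute m(α_i) mod 7:
  α_1 = 1: Horner steps 2 → 0 → 3, so m(1) = 3.
  α_2 = 5: Horner steps 2 → 1 → 1, so m(5) = 1.
  α_3 = 6: Horner steps 2 → 3 → 0, so m(6) = 0.
  α_4 = 2: Horner steps 2 → 2 → 0, so m(2) = 0.
  α_5 = 3: Horner steps 2 → 4 → 1, so m(3) = 1.
Codeword c = [3, 1, 0, 0, 1] ∈ F_7^5.


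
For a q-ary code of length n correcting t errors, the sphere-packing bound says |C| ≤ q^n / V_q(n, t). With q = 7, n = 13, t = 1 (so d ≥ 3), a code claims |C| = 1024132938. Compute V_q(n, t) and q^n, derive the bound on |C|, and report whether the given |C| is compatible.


V_q(n, t) = 79, q^n = 96889010407, Hamming bound = 1226443169, |C| = 1024132938 ≤ bound (satisfied).

Step 1: Compute V_q(n, t) = Σ_{j=0}^1 C(n, j) (q−1)^j.
  j = 0: C(13,0)·(6)^0 = 1·1 = 1.
  j = 1: C(13,1)·(6)^1 = 13·6 = 78.
  V_q(n, t) = 1 + 78 = 79.
Step 2: q^n = 7^13 = 96889010407.
Step 3: Hamming bound ⌊q^n / V_q(n,t)⌋ = ⌊96889010407/79⌋ = 1226443169.
Step 4: Compare |C| = 1024132938 to 1226443169: satisfied.
The claimed |C| lies below the Hamming bound.


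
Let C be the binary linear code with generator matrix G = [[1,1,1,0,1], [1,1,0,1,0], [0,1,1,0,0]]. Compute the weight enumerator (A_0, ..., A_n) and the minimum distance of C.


Weight distribution: A_0 = 1, A_2 = 2, A_3 = 4, A_4 = 1. Minimum distance d = 2.

Enumerate all 2^3 = 8 messages m ∈ F_2^3.
For each, compute codeword c = mG in F_2^5, then tally its weight.
  m = 000 → c = 00000, weight = 0.
  m = 100 → c = 11101, weight = 4.
  m = 010 → c = 11010, weight = 3.
  m = 110 → c = 00111, weight = 3.
  m = 001 → c = 01100, weight = 2.
  m = 101 → c = 10001, weight = 2.
  m = 011 → c = 10110, weight = 3.
  m = 111 → c = 01011, weight = 3.
Tally weights:
  weight 0: 1 codewords.
  weight 2: 2 codewords.
  weight 3: 4 codewords.
  weight 4: 1 codewords.
Minimum distance d = smallest w > 0 with A_w > 0 = 2.
Sanity: Σ A_w = 8 = 2^3 = 8 ✓.


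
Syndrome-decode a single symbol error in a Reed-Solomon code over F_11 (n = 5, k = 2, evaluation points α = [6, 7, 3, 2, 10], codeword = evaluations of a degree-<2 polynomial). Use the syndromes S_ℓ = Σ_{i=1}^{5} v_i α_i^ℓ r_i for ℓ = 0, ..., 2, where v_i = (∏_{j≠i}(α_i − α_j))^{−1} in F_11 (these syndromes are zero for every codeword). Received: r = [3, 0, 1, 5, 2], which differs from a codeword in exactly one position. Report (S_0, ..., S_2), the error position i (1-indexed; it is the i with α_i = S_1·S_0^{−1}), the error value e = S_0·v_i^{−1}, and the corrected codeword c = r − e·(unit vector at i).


S = (2, 4, 8), error at position 4, error magnitude e = 1, c = [3, 0, 1, 4, 2].

Step 1: column multipliers v_i = (∏_{j≠i}(α_i − α_j))^{−1} mod 11.
  i = 1 (α = 6): (6−7)(6−3)(6−2)(6−10) = (−1)·3·4·(−4) = 48 ≡ 4, so v_1 = 4^{−1} = 3 (mod 11).
  i = 2 (α = 7): (7−6)(7−3)(7−2)(7−10) = 1·4·5·(−3) = −60 ≡ 6, so v_2 = 6^{−1} = 2 (mod 11).
  i = 3 (α = 3): (3−6)(3−7)(3−2)(3−10) = (−3)·(−4)·1·(−7) = −84 ≡ 4, so v_3 = 4^{−1} = 3 (mod 11).
  i = 4 (α = 2): (2−6)(2−7)(2−3)(2−10) = (−4)·(−5)·(−1)·(−8) = 160 ≡ 6, so v_4 = 6^{−1} = 2 (mod 11).
  i = 5 (α = 10): (10−6)(10−7)(10−3)(10−2) = 4·3·7·8 = 672 ≡ 1, so v_5 = 1^{−1} = 1 (mod 11).
  v = [3, 2, 3, 2, 1].
Step 2: syndromes of r = [3, 0, 1, 5, 2] (all sums mod 11).
  S_0 = Σ v_i r_i = 3·3 + 2·0 + 3·1 + 2·5 + 1·2 = 24 ≡ 2.
  S_1 = Σ v_i α_i r_i = 3·6·3 + 2·7·0 + 3·3·1 + 2·2·5 + 1·10·2 = 103 ≡ 4.
  α_i^2 mod 11 = [3, 5, 9, 4, 1].
  S_2 = Σ v_i α_i^2 r_i = 3·3·3 + 2·5·0 + 3·9·1 + 2·4·5 + 1·1·2 = 96 ≡ 8.
  S = (2, 4, 8) ≠ 0, so r is not a codeword (an error is present).
Step 3: locate the error. For a single error e at position i, S_ℓ = v_i·e·α_i^ℓ, so α_err = S_1/S_0.
  S_0^{−1} = 2^{−1} = 6 (mod 11), so α_err = 4·6 = 24 ≡ 2 = α_4. Error position i = 4.
  Consistency check: S_2/S_1 = 8·3 = 24 ≡ 2 = α_err ✓ (single-error assumption holds).
Step 4: error magnitude e = S_0/v_4 = S_0·∏_{j≠4}(α_4 − α_j) = 2·6 = 12 ≡ 1 (mod 11).
Step 5: correct position 4: c_4 = r_4 − e = 5 − 1 ≡ 4 (mod 11). Hence c = [3, 0, 1, 4, 2].
  Check: interpolating c through the α_i gives m(x) = 10 + 8·x (degree < 2) with m(α_i) = c_i for every i, so c is indeed a codeword.


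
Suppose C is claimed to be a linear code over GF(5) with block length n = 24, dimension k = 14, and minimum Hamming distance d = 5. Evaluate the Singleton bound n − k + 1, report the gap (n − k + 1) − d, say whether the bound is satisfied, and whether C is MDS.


Singleton RHS = n − k + 1 = 11, slack = 6, bound satisfied, not MDS.

Singleton bound: d ≤ n − k + 1.
Here n = 24, k = 14, so n − k + 1 = 11.
Given d = 5, check d ≤ 11: YES.
Slack = (n − k + 1) − d = 6.
The code is NOT MDS (slack = 6 > 0).
Description: the claimed parameters are [24, 14, 5]_5; such a code would be non-MDS.


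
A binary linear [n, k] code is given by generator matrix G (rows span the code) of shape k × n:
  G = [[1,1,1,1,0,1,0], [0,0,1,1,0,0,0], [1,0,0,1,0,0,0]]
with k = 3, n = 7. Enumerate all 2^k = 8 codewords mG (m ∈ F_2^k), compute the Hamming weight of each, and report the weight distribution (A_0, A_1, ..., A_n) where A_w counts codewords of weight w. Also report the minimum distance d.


Weight distribution: A_0 = 1, A_2 = 3, A_3 = 3, A_5 = 1. Minimum distance d = 2.

Enumerate all 2^3 = 8 messages m ∈ F_2^3.
For each, compute codeword c = mG in F_2^7, then tally its weight.
  m = 000 → c = 0000000, weight = 0.
  m = 100 → c = 1111010, weight = 5.
  m = 010 → c = 0011000, weight = 2.
  m = 110 → c = 1100010, weight = 3.
  m = 001 → c = 1001000, weight = 2.
  m = 101 → c = 0110010, weight = 3.
  m = 011 → c = 1010000, weight = 2.
  m = 111 → c = 0101010, weight = 3.
Tally weights:
  weight 0: 1 codewords.
  weight 2: 3 codewords.
  weight 3: 3 codewords.
  weight 5: 1 codewords.
Minimum distance d = smallest w > 0 with A_w > 0 = 2.
Sanity: Σ A_w = 8 = 2^3 = 8 ✓.


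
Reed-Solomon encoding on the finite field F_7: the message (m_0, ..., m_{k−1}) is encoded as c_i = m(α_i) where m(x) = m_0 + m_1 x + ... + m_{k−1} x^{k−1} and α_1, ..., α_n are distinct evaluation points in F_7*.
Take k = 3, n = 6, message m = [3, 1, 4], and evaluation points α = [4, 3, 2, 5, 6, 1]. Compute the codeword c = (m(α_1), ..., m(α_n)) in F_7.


c = [1, 0, 0, 3, 6, 1]

Message polynomial: m(x) = 3 + 1·x + 4·x^2 (mod 7).
For each evaluation point α_i, compute m(α_i) mod 7:
  α_1 = 4: Horner steps 4 → 3 → 1, so m(4) = 1.
  α_2 = 3: Horner steps 4 → 6 → 0, so m(3) = 0.
  α_3 = 2: Horner steps 4 → 2 → 0, so m(2) = 0.
  α_4 = 5: Horner steps 4 → 0 → 3, so m(5) = 3.
  α_5 = 6: Horner steps 4 → 4 → 6, so m(6) = 6.
  α_6 = 1: Horner steps 4 → 5 → 1, so m(1) = 1.
Codeword c = [1, 0, 0, 3, 6, 1] ∈ F_7^6.


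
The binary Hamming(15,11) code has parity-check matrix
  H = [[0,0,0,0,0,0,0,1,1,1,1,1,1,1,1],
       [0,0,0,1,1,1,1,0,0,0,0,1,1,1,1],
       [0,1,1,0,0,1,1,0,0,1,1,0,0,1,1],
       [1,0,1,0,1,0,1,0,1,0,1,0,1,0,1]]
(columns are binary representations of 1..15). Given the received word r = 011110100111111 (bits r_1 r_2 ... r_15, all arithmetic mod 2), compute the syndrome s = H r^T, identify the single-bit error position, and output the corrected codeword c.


s = (0, 1, 1, 0)^T, error position = 6, corrected codeword c = 011111100111111

Compute s = H r^T mod 2 one row at a time:
  s_1 = 0 + 0 + 1 + 1 + 1 + 1 + 1 + 1 = 6 ≡ 0 (mod 2).
  s_2 = 1 + 1 + 0 + 1 + 1 + 1 + 1 + 1 = 7 ≡ 1 (mod 2).
  s_3 = 1 + 1 + 0 + 1 + 1 + 1 + 1 + 1 = 7 ≡ 1 (mod 2).
  s_4 = 0 + 1 + 1 + 1 + 0 + 1 + 1 + 1 = 6 ≡ 0 (mod 2).
s = (0, 1, 1, 0)^T — this equals column 6 of H (binary 0110), so error is at position 6.
Correct: flip bit 6 of r = 011110100111111 to get c = 011111100111111.


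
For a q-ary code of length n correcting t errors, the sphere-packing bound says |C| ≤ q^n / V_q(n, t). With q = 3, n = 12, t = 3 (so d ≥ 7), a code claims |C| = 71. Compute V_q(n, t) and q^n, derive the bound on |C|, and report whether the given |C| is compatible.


V_q(n, t) = 2049, q^n = 531441, Hamming bound = 259, |C| = 71 ≤ bound (satisfied).

Step 1: Compute V_q(n, t) = Σ_{j=0}^3 C(n, j) (q−1)^j.
  j = 0: C(12,0)·(2)^0 = 1·1 = 1.
  j = 1: C(12,1)·(2)^1 = 12·2 = 24.
  j = 2: C(12,2)·(2)^2 = 66·4 = 264.
  j = 3: C(12,3)·(2)^3 = 220·8 = 1760.
  V_q(n, t) = 1 + 24 + 264 + 1760 = 2049.
Step 2: q^n = 3^12 = 531441.
Step 3: Hamming bound ⌊q^n / V_q(n,t)⌋ = ⌊531441/2049⌋ = 259.
Step 4: Compare |C| = 71 to 259: satisfied.
The claimed |C| lies below the Hamming bound.


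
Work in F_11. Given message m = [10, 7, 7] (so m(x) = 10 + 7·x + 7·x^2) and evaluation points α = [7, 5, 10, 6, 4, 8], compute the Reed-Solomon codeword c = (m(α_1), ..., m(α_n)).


c = [6, 0, 10, 7, 7, 8]

Message polynomial: m(x) = 10 + 7·x + 7·x^2 (mod 11).
For each evaluation point α_i, compute m(α_i) mod 11:
  α_1 = 7: Horner steps 7 → 1 → 6, so m(7) = 6.
  α_2 = 5: Horner steps 7 → 9 → 0, so m(5) = 0.
  α_3 = 10: Horner steps 7 → 0 → 10, so m(10) = 10.
  α_4 = 6: Horner steps 7 → 5 → 7, so m(6) = 7.
  α_5 = 4: Horner steps 7 → 2 → 7, so m(4) = 7.
  α_6 = 8: Horner steps 7 → 8 → 8, so m(8) = 8.
Codeword c = [6, 0, 10, 7, 7, 8] ∈ F_11^6.


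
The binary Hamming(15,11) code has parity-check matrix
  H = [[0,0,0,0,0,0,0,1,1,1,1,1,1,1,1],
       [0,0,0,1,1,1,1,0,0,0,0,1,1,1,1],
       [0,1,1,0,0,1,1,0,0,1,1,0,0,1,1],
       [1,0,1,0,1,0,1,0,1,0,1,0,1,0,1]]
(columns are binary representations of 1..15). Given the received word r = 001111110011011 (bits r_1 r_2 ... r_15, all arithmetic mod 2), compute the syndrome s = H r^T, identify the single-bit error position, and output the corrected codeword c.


s = (1, 1, 0, 1)^T, error position = 13, corrected codeword c = 001111110011111

Compute s = H r^T mod 2 one row at a time:
  s_1 = 1 + 0 + 0 + 1 + 1 + 0 + 1 + 1 = 5 ≡ 1 (mod 2).
  s_2 = 1 + 1 + 1 + 1 + 1 + 0 + 1 + 1 = 7 ≡ 1 (mod 2).
  s_3 = 0 + 1 + 1 + 1 + 0 + 1 + 1 + 1 = 6 ≡ 0 (mod 2).
  s_4 = 0 + 1 + 1 + 1 + 0 + 1 + 0 + 1 = 5 ≡ 1 (mod 2).
s = (1, 1, 0, 1)^T — this equals column 13 of H (binary 1101), so error is at position 13.
Correct: flip bit 13 of r = 001111110011011 to get c = 001111110011111.


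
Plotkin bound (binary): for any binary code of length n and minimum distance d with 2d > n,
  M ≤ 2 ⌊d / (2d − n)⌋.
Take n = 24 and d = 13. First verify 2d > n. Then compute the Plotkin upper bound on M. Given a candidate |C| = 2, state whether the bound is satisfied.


Plotkin bound M ≤ 12; given |C| = 2 ≤ bound (satisfied).

Check applicability: 2d = 26, n = 24.
2d − n = 2 > 0, so Plotkin applies.
Compute d/(2d−n) = 13/2 ≈ 6.5000.
⌊d/(2d−n)⌋ = 6.
Plotkin bound: M ≤ 2·6 = 12.
Given |C| = 2, check: satisfied.
This |C| is below the Plotkin bound.


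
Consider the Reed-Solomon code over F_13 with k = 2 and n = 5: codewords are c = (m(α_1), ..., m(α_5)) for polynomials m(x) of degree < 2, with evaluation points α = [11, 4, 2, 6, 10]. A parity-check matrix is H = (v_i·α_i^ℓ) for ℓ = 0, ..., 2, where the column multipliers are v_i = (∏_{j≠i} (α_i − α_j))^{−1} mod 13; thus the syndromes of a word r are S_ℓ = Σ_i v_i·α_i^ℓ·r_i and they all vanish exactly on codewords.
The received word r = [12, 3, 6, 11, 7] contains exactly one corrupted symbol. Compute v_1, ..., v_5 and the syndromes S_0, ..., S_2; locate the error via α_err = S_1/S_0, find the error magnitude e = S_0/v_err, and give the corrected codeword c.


S = (6, 10, 8), error at position 4, error magnitude e = 11, c = [12, 3, 6, 0, 7].

Step 1: column multipliers v_i = (∏_{j≠i}(α_i − α_j))^{−1} mod 13.
  i = 1 (α = 11): (11−4)(11−2)(11−6)(11−10) = 7·9·5·1 = 315 ≡ 3, so v_1 = 3^{−1} = 9 (mod 13).
  i = 2 (α = 4): (4−11)(4−2)(4−6)(4−10) = (−7)·2·(−2)·(−6) = −168 ≡ 1, so v_2 = 1^{−1} = 1 (mod 13).
  i = 3 (α = 2): (2−11)(2−4)(2−6)(2−10) = (−9)·(−2)·(−4)·(−8) = 576 ≡ 4, so v_3 = 4^{−1} = 10 (mod 13).
  i = 4 (α = 6): (6−11)(6−4)(6−2)(6−10) = (−5)·2·4·(−4) = 160 ≡ 4, so v_4 = 4^{−1} = 10 (mod 13).
  i = 5 (α = 10): (10−11)(10−4)(10−2)(10−6) = (−1)·6·8·4 = −192 ≡ 3, so v_5 = 3^{−1} = 9 (mod 13).
  v = [9, 1, 10, 10, 9].
Step 2: syndromes of r = [12, 3, 6, 11, 7] (all sums mod 13).
  S_0 = Σ v_i r_i = 9·12 + 1·3 + 10·6 + 10·11 + 9·7 = 344 ≡ 6.
  S_1 = Σ v_i α_i r_i = 9·11·12 + 1·4·3 + 10·2·6 + 10·6·11 + 9·10·7 = 2610 ≡ 10.
  α_i^2 mod 13 = [4, 3, 4, 10, 9].
  S_2 = Σ v_i α_i^2 r_i = 9·4·12 + 1·3·3 + 10·4·6 + 10·10·11 + 9·9·7 = 2348 ≡ 8.
  S = (6, 10, 8) ≠ 0, so r is not a codeword (an error is present).
Step 3: locate the error. For a single error e at position i, S_ℓ = v_i·e·α_i^ℓ, so α_err = S_1/S_0.
  S_0^{−1} = 6^{−1} = 11 (mod 13), so α_err = 10·11 = 110 ≡ 6 = α_4. Error position i = 4.
  Consistency check: S_2/S_1 = 8·4 = 32 ≡ 6 = α_err ✓ (single-error assumption holds).
Step 4: error magnitude e = S_0/v_4 = S_0·∏_{j≠4}(α_4 − α_j) = 6·4 = 24 ≡ 11 (mod 13).
Step 5: correct position 4: c_4 = r_4 − e = 11 − 11 ≡ 0 (mod 13). Hence c = [12, 3, 6, 0, 7].
  Check: interpolating c through the α_i gives m(x) = 9 + 5·x (degree < 2) with m(α_i) = c_i for every i, so c is indeed a codeword.


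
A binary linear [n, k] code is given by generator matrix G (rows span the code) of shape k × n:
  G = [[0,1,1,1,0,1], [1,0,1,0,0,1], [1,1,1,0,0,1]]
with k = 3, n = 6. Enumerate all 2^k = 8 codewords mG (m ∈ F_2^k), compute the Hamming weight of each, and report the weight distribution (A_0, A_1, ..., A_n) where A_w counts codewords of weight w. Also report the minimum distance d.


Weight distribution: A_0 = 1, A_1 = 1, A_2 = 1, A_3 = 3, A_4 = 2. Minimum distance d = 1.

Enumerate all 2^3 = 8 messages m ∈ F_2^3.
For each, compute codeword c = mG in F_2^6, then tally its weight.
  m = 000 → c = 000000, weight = 0.
  m = 100 → c = 011101, weight = 4.
  m = 010 → c = 101001, weight = 3.
  m = 110 → c = 110100, weight = 3.
  m = 001 → c = 111001, weight = 4.
  m = 101 → c = 100100, weight = 2.
  m = 011 → c = 010000, weight = 1.
  m = 111 → c = 001101, weight = 3.
Tally weights:
  weight 0: 1 codewords.
  weight 1: 1 codewords.
  weight 2: 1 codewords.
  weight 3: 3 codewords.
  weight 4: 2 codewords.
Minimum distance d = smallest w > 0 with A_w > 0 = 1.
Sanity: Σ A_w = 8 = 2^3 = 8 ✓.
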